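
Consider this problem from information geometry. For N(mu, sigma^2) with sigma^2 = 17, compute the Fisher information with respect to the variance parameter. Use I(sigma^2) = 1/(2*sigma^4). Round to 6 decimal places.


Fisher information for variance: I(sigma^2) = 1/(2*sigma^4).
sigma^2 = 17, so sigma^4 = 289.
I = 1/(2*289) = 1/578 = 0.001730

0.001730


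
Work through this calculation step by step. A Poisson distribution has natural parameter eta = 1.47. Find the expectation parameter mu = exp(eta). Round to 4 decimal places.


Expectation parameter for Poisson exponential family:
mu = exp(eta).
eta = 1.47.
mu = exp(1.47) = 4.3492

4.3492


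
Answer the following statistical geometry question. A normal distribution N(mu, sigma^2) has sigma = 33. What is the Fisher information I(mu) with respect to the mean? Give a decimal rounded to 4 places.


The Fisher information for the mean of a normal distribution is I(mu) = 1/sigma^2.
sigma = 33, so sigma^2 = 1089.
I(mu) = 1/1089 = 0.0009

0.0009


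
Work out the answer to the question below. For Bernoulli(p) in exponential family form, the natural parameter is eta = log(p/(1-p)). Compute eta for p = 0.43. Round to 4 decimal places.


Natural parameter for Bernoulli: eta = log(p/(1-p)).
p = 0.43, 1-p = 0.57.
p/(1-p) = 0.754386.
eta = log(0.754386) = -0.2819

-0.2819


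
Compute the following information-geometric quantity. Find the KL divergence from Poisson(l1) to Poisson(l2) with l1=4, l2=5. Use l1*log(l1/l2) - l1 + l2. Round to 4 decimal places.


KL divergence for Poisson:
KL = l1*log(l1/l2) - l1 + l2.
l1 = 4, l2 = 5.
log(4/5) = -0.223144.
l1*log(l1/l2) = 4 * -0.223144 = -0.892574.
KL = -0.892574 - 4 + 5 = 0.1074

0.1074


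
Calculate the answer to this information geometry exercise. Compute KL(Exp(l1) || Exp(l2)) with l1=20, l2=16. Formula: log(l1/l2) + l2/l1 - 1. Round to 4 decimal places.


KL divergence for exponential family:
KL = log(l1/l2) + l2/l1 - 1.
log(20/16) = 0.223144.
16/20 = 0.8.
KL = 0.223144 + 0.8 - 1 = 0.0231

0.0231


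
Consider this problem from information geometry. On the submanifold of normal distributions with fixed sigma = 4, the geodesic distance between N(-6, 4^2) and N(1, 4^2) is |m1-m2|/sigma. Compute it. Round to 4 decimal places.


On the fixed-variance normal subfamily, geodesic distance = |m1-m2|/sigma.
|-6 - 1| = 7.
sigma = 4.
d = 7/4 = 1.7500

1.7500


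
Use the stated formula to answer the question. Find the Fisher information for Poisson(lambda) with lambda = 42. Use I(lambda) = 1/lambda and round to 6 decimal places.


Fisher information for Poisson: I(lambda) = 1/lambda.
lambda = 42.
I(lambda) = 1/42 = 0.023810

0.023810


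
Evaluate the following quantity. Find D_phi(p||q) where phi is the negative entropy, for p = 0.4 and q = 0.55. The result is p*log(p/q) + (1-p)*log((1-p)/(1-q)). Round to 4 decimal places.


Bregman divergence with negative entropy generator:
D = p*log(p/q) + (1-p)*log((1-p)/(1-q)).
p = 0.4, q = 0.55.
p*log(p/q) = 0.4*log(0.4/0.55) = -0.127381.
(1-p)*log((1-p)/(1-q)) = 0.6*log(0.6/0.45) = 0.172609.
D = -0.127381 + 0.172609 = 0.0452

0.0452


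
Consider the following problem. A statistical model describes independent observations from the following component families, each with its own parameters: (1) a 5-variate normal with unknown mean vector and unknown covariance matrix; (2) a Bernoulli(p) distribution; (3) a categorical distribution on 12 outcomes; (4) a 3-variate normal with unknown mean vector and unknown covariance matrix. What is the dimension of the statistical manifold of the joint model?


The dimension of a statistical manifold equals the number of free
(independent) real parameters of the model. For a product of independent
blocks the parameter counts add.
- 5-variate normal: 5 (mean) + 5*6/2 = 15 (symmetric covariance) = 20.
- Bernoulli (p): 1.
- categorical on 12 outcomes (probabilities sum to 1): 12-1 = 11.
- 3-variate normal: 3 (mean) + 3*4/2 = 6 (symmetric covariance) = 9.
Total = 20 + 1 + 11 + 9 = 41.
Dimension = 41

41


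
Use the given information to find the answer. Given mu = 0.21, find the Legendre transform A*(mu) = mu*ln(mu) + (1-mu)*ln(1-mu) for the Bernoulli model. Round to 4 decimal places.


Legendre transform for Bernoulli:
A*(mu) = mu*log(mu) + (1-mu)*log(1-mu).
mu = 0.21, 1-mu = 0.79.
mu*log(mu) = 0.21*log(0.21) = -0.327736.
(1-mu)*log(1-mu) = 0.79*log(0.79) = -0.186221.
A* = -0.327736 + -0.186221 = -0.5140

-0.5140


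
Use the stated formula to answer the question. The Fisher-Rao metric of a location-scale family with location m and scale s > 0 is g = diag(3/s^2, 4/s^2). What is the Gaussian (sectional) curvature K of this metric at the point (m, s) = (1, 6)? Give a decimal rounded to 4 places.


The metric has the form g = (A dm^2 + B ds^2)/s^2 with A = 3, B = 4.
Substitute u = sqrt(A/B)*m: g = B*(du^2 + ds^2)/s^2, i.e. B times the
Poincare upper half-plane metric, which has constant Gaussian curvature -1.
Scaling a 2D metric by a constant c divides the Gaussian curvature by c,
so K = -1/B = -1/(4) = -0.2500 everywhere (the point (m, s) = (1, 6) is irrelevant:
the curvature is constant).
The requested Gaussian curvature is K = -0.2500.

-0.2500


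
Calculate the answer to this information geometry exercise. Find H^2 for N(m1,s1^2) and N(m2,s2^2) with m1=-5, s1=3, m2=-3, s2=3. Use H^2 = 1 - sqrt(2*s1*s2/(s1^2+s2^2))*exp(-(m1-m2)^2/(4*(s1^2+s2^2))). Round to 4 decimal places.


Squared Hellinger distance for Gaussians:
H^2 = 1 - sqrt(2*s1*s2/(s1^2+s2^2)) * exp(-(m1-m2)^2/(4*(s1^2+s2^2))).
s1^2 = 9, s2^2 = 9, s1^2+s2^2 = 18.
sqrt(2*3*3/(18)) = 1.0.
(m1-m2)^2 = (-2)^2 = 4.
exp(-4/(4*18)) = exp(-0.055556) = 0.945959.
H^2 = 1 - 1.0*0.945959 = 0.0540

0.0540


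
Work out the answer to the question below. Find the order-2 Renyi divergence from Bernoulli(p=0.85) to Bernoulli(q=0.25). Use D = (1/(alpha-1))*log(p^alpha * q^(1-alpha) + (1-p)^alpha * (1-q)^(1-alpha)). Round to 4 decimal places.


Renyi divergence of order alpha between Bernoulli distributions:
D = (1/(alpha-1))*log(p^alpha * q^(1-alpha) + (1-p)^alpha * (1-q)^(1-alpha)).
alpha = 2, p = 0.85, q = 0.25.
p^alpha * q^(1-alpha) = 0.85^2 * 0.25^-1 = 2.89.
(1-p)^alpha * (1-q)^(1-alpha) = 0.15^2 * 0.75^-1 = 0.03.
sum = 2.89 + 0.03 = 2.92.
D = (1/1)*log(2.92) = 1.0716

1.0716


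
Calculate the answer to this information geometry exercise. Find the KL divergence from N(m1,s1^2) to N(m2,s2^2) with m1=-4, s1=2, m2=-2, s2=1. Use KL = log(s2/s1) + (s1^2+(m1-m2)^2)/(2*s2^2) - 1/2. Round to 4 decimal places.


KL divergence between normal distributions:
KL = log(s2/s1) + (s1^2 + (m1-m2)^2)/(2*s2^2) - 1/2.
log(1/2) = -0.693147.
(2^2 + (-4--2)^2)/(2*1^2) = (4 + 4)/2 = 4.0.
KL = -0.693147 + 4.0 - 0.5 = 2.8069

2.8069


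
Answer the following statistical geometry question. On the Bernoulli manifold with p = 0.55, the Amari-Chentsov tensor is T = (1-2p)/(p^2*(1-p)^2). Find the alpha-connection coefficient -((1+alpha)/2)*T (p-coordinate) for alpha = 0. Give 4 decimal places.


Skewness (Amari-Chentsov) tensor: T = (1-2p)/(p^2*(1-p)^2).
p = 0.55, 1-2p = -0.1, p^2 = 0.3025, (1-p)^2 = 0.2025.
T = -0.1/(0.3025 * 0.2025) = -1.632486.
In the p-coordinate, Gamma^(alpha) = Gamma^(0) - (alpha/2)*T with Gamma^(0) = (1/2)*g'(p) = -T/2,
so Gamma^(alpha) = -((1+alpha)/2)*T.
alpha = 0, -(1+alpha)/2 = -0.5.
Gamma = -0.5 * -1.632486 = 0.8162

0.8162


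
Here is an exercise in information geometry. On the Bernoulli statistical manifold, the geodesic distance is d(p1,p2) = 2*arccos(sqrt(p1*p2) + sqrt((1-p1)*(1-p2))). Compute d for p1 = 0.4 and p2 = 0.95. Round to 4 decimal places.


Geodesic distance on Bernoulli manifold:
d(p1,p2) = 2*arccos(sqrt(p1*p2) + sqrt((1-p1)*(1-p2))).
sqrt(p1*p2) = sqrt(0.4*0.95) = 0.616441.
sqrt((1-p1)*(1-p2)) = sqrt(0.6*0.05) = 0.173205.
arg = 0.616441 + 0.173205 = 0.789646.
d = 2*arccos(0.789646) = 1.3211

1.3211


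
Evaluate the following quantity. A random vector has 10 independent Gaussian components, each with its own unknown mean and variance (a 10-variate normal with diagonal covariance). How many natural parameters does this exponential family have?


Exponential family dimension calculation:
Each univariate normal has two natural parameters (mu/sigma^2 and -1/(2 sigma^2)).
With 10 independent components, dim = 2 * 10 = 20.

20


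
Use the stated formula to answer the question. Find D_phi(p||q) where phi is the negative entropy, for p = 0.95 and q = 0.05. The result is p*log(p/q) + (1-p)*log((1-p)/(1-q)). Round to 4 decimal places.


Bregman divergence with negative entropy generator:
D = p*log(p/q) + (1-p)*log((1-p)/(1-q)).
p = 0.95, q = 0.05.
p*log(p/q) = 0.95*log(0.95/0.05) = 2.797217.
(1-p)*log((1-p)/(1-q)) = 0.05*log(0.05/0.95) = -0.147222.
D = 2.797217 + -0.147222 = 2.6500

2.6500


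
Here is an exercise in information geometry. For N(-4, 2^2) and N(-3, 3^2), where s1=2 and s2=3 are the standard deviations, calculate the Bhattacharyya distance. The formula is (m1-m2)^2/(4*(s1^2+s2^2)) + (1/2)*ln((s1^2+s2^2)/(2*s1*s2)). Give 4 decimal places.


Bhattacharyya distance between two Gaussians:
DB = (m1-m2)^2/(4*(s1^2+s2^2)) + (1/2)*ln((s1^2+s2^2)/(2*s1*s2)).
(m1-m2)^2 = (-1)^2 = 1.
s1^2+s2^2 = 4 + 9 = 13.
term1 = 1/52 = 0.019231.
term2 = 0.5*ln(13/12.0) = 0.040021.
DB = 0.019231 + 0.040021 = 0.0593

0.0593


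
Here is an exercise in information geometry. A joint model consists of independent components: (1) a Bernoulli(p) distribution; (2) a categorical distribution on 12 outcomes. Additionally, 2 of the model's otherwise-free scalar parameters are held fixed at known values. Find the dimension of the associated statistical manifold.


The dimension of a statistical manifold equals the number of free
(independent) real parameters of the model. For a product of independent
blocks the parameter counts add.
- Bernoulli (p): 1.
- categorical on 12 outcomes (probabilities sum to 1): 12-1 = 11.
Total = 1 + 11 = 12.
2 parameter(s) fixed at known values: 12 - 2 = 10.
Dimension = 10

10


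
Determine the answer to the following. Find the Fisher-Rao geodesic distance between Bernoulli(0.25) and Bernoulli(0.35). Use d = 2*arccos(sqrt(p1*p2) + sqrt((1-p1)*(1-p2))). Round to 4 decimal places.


Geodesic distance on Bernoulli manifold:
d(p1,p2) = 2*arccos(sqrt(p1*p2) + sqrt((1-p1)*(1-p2))).
sqrt(p1*p2) = sqrt(0.25*0.35) = 0.295804.
sqrt((1-p1)*(1-p2)) = sqrt(0.75*0.65) = 0.698212.
arg = 0.295804 + 0.698212 = 0.994016.
d = 2*arccos(0.994016) = 0.2189

0.2189


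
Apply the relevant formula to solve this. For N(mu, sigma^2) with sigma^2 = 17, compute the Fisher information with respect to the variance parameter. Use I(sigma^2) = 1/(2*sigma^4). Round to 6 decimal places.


Fisher information for variance: I(sigma^2) = 1/(2*sigma^4).
sigma^2 = 17, so sigma^4 = 289.
I = 1/(2*289) = 1/578 = 0.001730

0.001730


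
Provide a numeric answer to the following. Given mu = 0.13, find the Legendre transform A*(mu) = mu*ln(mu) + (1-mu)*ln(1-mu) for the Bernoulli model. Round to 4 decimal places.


Legendre transform for Bernoulli:
A*(mu) = mu*log(mu) + (1-mu)*log(1-mu).
mu = 0.13, 1-mu = 0.87.
mu*log(mu) = 0.13*log(0.13) = -0.265229.
(1-mu)*log(1-mu) = 0.87*log(0.87) = -0.121158.
A* = -0.265229 + -0.121158 = -0.3864

-0.3864


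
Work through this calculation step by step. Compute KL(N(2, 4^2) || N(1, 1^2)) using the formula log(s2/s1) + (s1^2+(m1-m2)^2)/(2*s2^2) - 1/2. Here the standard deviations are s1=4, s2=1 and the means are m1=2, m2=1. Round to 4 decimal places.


KL divergence between normal distributions:
KL = log(s2/s1) + (s1^2 + (m1-m2)^2)/(2*s2^2) - 1/2.
log(1/4) = -1.386294.
(4^2 + (2-1)^2)/(2*1^2) = (16 + 1)/2 = 8.5.
KL = -1.386294 + 8.5 - 0.5 = 6.6137

6.6137


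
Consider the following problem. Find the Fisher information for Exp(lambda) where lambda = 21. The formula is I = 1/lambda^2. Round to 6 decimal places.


Fisher information for exponential: I(lambda) = 1/lambda^2.
lambda = 21, lambda^2 = 441.
I = 1/441 = 0.002268

0.002268


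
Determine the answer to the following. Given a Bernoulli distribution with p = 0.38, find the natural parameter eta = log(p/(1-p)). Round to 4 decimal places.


Natural parameter for Bernoulli: eta = log(p/(1-p)).
p = 0.38, 1-p = 0.62.
p/(1-p) = 0.612903.
eta = log(0.612903) = -0.4895

-0.4895


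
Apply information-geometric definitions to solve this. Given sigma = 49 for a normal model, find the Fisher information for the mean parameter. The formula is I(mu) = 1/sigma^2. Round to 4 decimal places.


The Fisher information for the mean of a normal distribution is I(mu) = 1/sigma^2.
sigma = 49, so sigma^2 = 2401.
I(mu) = 1/2401 = 0.0004

0.0004


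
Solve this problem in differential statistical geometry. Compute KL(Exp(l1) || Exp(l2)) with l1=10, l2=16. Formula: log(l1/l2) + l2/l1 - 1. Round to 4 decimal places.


KL divergence for exponential family:
KL = log(l1/l2) + l2/l1 - 1.
log(10/16) = -0.470004.
16/10 = 1.6.
KL = -0.470004 + 1.6 - 1 = 0.1300

0.1300


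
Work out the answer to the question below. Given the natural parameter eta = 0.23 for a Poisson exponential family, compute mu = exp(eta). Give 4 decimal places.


Expectation parameter for Poisson exponential family:
mu = exp(eta).
eta = 0.23.
mu = exp(0.23) = 1.2586

1.2586


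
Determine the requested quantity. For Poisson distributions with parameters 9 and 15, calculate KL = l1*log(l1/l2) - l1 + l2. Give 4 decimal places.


KL divergence for Poisson:
KL = l1*log(l1/l2) - l1 + l2.
l1 = 9, l2 = 15.
log(9/15) = -0.510826.
l1*log(l1/l2) = 9 * -0.510826 = -4.597431.
KL = -4.597431 - 9 + 15 = 1.4026

1.4026


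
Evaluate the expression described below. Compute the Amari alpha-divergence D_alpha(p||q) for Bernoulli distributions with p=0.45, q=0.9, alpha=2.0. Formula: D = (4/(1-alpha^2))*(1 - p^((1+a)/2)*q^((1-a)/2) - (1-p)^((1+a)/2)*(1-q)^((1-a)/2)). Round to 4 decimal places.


Amari alpha-divergence:
D = (4/(1-alpha^2))*(1 - p^((1+a)/2)*q^((1-a)/2) - (1-p)^((1+a)/2)*(1-q)^((1-a)/2)).
alpha = 2.0, p = 0.45, q = 0.9.
e1 = (1+alpha)/2 = 1.5, e2 = (1-alpha)/2 = -0.5.
t1 = p^e1 * q^e2 = 0.45^1.5 * 0.9^-0.5 = 0.318198.
t2 = (1-p)^e1 * (1-q)^e2 = 0.55^1.5 * 0.1^-0.5 = 1.289864.
4/(1-alpha^2) = -1.333333.
D = -1.333333*(1 - 0.318198 - 1.289864) = 0.8107

0.8107


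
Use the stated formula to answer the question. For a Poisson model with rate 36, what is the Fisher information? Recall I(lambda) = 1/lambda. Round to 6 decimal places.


Fisher information for Poisson: I(lambda) = 1/lambda.
lambda = 36.
I(lambda) = 1/36 = 0.027778

0.027778


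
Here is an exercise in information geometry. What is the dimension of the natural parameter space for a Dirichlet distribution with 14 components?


Exponential family dimension calculation:
Dirichlet with 14 components has 14 natural parameters.

14


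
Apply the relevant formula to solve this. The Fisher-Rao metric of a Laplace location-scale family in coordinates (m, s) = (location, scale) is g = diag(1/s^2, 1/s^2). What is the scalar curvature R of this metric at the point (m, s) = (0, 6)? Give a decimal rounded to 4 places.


The metric has the form g = (A dm^2 + B ds^2)/s^2 with A = 1, B = 1.
Substitute u = sqrt(A/B)*m: g = B*(du^2 + ds^2)/s^2, i.e. B times the
Poincare upper half-plane metric, which has constant Gaussian curvature -1.
Scaling a 2D metric by a constant c divides the Gaussian curvature by c,
so K = -1/B = -1/(1) = -1.0000 everywhere (the point (m, s) = (0, 6) is irrelevant:
the curvature is constant).
Scalar curvature in dimension 2: R = 2K = -2/(1) = -2.0000.

-2.0000


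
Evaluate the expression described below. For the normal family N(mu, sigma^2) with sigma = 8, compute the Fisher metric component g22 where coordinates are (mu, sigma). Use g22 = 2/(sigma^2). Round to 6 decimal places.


For the 2-parameter normal family, the Fisher metric has:
  g11 = 1/sigma^2, g22 = 2/sigma^2.
sigma = 8, sigma^2 = 64.
g22 = 0.031250

0.031250


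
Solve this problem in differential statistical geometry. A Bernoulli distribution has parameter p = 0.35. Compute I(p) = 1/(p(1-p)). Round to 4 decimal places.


For Bernoulli(p), Fisher information is I(p) = 1/(p*(1-p)).
p = 0.35, 1-p = 0.65.
p*(1-p) = 0.2275.
I(p) = 1/0.2275 = 4.3956

4.3956


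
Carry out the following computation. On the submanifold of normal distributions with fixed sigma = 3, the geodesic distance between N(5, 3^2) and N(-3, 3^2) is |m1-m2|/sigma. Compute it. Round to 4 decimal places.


On the fixed-variance normal subfamily, geodesic distance = |m1-m2|/sigma.
|5 - -3| = 8.
sigma = 3.
d = 8/3 = 2.6667

2.6667


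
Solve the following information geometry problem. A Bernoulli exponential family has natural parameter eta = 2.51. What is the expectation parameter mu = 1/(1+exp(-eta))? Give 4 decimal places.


Dual coordinate (expectation parameter) for Bernoulli:
mu = 1/(1+exp(-eta)).
eta = 2.51.
exp(-eta) = exp(-2.51) = 0.081268.
mu = 1/(1+0.081268) = 0.9248

0.9248


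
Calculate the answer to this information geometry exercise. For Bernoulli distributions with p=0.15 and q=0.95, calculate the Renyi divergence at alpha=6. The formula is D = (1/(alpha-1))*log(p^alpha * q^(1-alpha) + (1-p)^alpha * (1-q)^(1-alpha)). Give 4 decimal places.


Renyi divergence of order alpha between Bernoulli distributions:
D = (1/(alpha-1))*log(p^alpha * q^(1-alpha) + (1-p)^alpha * (1-q)^(1-alpha)).
alpha = 6, p = 0.15, q = 0.95.
p^alpha * q^(1-alpha) = 0.15^6 * 0.95^-5 = 1.5e-05.
(1-p)^alpha * (1-q)^(1-alpha) = 0.85^6 * 0.05^-5 = 1206878.45.
sum = 1.5e-05 + 1206878.45 = 1206878.450015.
D = (1/5)*log(1206878.450015) = 2.8007

2.8007


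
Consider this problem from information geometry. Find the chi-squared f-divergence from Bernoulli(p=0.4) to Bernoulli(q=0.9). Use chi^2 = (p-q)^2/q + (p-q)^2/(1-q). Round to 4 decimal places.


Chi-squared divergence between Bernoulli distributions:
chi^2 = (p-q)^2/q + (p-q)^2/(1-q).
p = 0.4, q = 0.9, p-q = -0.5.
(p-q)^2 = 0.25.
term1 = 0.25/0.9 = 0.277778.
term2 = 0.25/0.1 = 2.5.
chi^2 = 0.277778 + 2.5 = 2.7778

2.7778


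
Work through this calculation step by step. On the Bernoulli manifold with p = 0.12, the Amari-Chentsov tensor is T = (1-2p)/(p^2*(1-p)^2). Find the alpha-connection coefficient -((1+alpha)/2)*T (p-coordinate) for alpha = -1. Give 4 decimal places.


Skewness (Amari-Chentsov) tensor: T = (1-2p)/(p^2*(1-p)^2).
p = 0.12, 1-2p = 0.76, p^2 = 0.0144, (1-p)^2 = 0.7744.
T = 0.76/(0.0144 * 0.7744) = 68.153122.
In the p-coordinate, Gamma^(alpha) = Gamma^(0) - (alpha/2)*T with Gamma^(0) = (1/2)*g'(p) = -T/2,
so Gamma^(alpha) = -((1+alpha)/2)*T.
alpha = -1, -(1+alpha)/2 = 0.0.
Gamma = 0.0 * 68.153122 = 0.0000

0.0000


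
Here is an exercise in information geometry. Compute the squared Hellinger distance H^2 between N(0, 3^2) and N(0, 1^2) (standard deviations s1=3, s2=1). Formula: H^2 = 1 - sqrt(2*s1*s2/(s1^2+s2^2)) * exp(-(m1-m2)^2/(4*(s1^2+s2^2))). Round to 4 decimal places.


Squared Hellinger distance for Gaussians:
H^2 = 1 - sqrt(2*s1*s2/(s1^2+s2^2)) * exp(-(m1-m2)^2/(4*(s1^2+s2^2))).
s1^2 = 9, s2^2 = 1, s1^2+s2^2 = 10.
sqrt(2*3*1/(10)) = 0.774597.
(m1-m2)^2 = (0)^2 = 0.
exp(-0/(4*10)) = exp(0.0) = 1.0.
H^2 = 1 - 0.774597*1.0 = 0.2254

0.2254


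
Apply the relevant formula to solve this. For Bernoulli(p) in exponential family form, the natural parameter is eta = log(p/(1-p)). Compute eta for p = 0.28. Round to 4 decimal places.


Natural parameter for Bernoulli: eta = log(p/(1-p)).
p = 0.28, 1-p = 0.72.
p/(1-p) = 0.388889.
eta = log(0.388889) = -0.9445

-0.9445


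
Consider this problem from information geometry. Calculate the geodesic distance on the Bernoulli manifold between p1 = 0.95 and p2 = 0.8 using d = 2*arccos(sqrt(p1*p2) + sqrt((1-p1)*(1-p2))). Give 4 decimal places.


Geodesic distance on Bernoulli manifold:
d(p1,p2) = 2*arccos(sqrt(p1*p2) + sqrt((1-p1)*(1-p2))).
sqrt(p1*p2) = sqrt(0.95*0.8) = 0.87178.
sqrt((1-p1)*(1-p2)) = sqrt(0.05*0.2) = 0.1.
arg = 0.87178 + 0.1 = 0.97178.
d = 2*arccos(0.97178) = 0.4763

0.4763


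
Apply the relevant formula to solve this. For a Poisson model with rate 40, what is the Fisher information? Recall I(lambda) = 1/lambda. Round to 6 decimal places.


Fisher information for Poisson: I(lambda) = 1/lambda.
lambda = 40.
I(lambda) = 1/40 = 0.025000

0.025000


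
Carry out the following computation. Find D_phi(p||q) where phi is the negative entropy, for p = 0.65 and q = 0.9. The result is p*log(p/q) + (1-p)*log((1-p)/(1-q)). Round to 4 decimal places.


Bregman divergence with negative entropy generator:
D = p*log(p/q) + (1-p)*log((1-p)/(1-q)).
p = 0.65, q = 0.9.
p*log(p/q) = 0.65*log(0.65/0.9) = -0.211525.
(1-p)*log((1-p)/(1-q)) = 0.35*log(0.35/0.1) = 0.438467.
D = -0.211525 + 0.438467 = 0.2269

0.2269


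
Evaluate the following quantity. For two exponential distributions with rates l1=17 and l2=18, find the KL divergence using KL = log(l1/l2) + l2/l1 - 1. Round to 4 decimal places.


KL divergence for exponential family:
KL = log(l1/l2) + l2/l1 - 1.
log(17/18) = -0.057158.
18/17 = 1.058824.
KL = -0.057158 + 1.058824 - 1 = 0.0017

0.0017


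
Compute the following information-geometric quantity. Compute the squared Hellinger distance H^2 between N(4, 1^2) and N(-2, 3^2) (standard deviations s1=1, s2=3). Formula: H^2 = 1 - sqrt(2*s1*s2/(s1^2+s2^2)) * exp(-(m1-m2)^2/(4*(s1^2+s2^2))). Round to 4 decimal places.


Squared Hellinger distance for Gaussians:
H^2 = 1 - sqrt(2*s1*s2/(s1^2+s2^2)) * exp(-(m1-m2)^2/(4*(s1^2+s2^2))).
s1^2 = 1, s2^2 = 9, s1^2+s2^2 = 10.
sqrt(2*1*3/(10)) = 0.774597.
(m1-m2)^2 = (6)^2 = 36.
exp(-36/(4*10)) = exp(-0.9) = 0.40657.
H^2 = 1 - 0.774597*0.40657 = 0.6851

0.6851


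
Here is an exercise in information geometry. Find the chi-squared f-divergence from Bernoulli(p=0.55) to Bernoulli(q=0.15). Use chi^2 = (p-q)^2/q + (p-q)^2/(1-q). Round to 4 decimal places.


Chi-squared divergence between Bernoulli distributions:
chi^2 = (p-q)^2/q + (p-q)^2/(1-q).
p = 0.55, q = 0.15, p-q = 0.4.
(p-q)^2 = 0.16.
term1 = 0.16/0.15 = 1.066667.
term2 = 0.16/0.85 = 0.188235.
chi^2 = 1.066667 + 0.188235 = 1.2549

1.2549


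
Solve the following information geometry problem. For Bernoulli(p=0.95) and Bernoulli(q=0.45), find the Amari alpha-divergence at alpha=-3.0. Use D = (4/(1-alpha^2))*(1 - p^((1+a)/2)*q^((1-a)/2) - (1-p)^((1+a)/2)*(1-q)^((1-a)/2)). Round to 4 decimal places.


Amari alpha-divergence:
D = (4/(1-alpha^2))*(1 - p^((1+a)/2)*q^((1-a)/2) - (1-p)^((1+a)/2)*(1-q)^((1-a)/2)).
alpha = -3.0, p = 0.95, q = 0.45.
e1 = (1+alpha)/2 = -1.0, e2 = (1-alpha)/2 = 2.0.
t1 = p^e1 * q^e2 = 0.95^-1.0 * 0.45^2.0 = 0.213158.
t2 = (1-p)^e1 * (1-q)^e2 = 0.05^-1.0 * 0.55^2.0 = 6.05.
4/(1-alpha^2) = -0.5.
D = -0.5*(1 - 0.213158 - 6.05) = 2.6316

2.6316


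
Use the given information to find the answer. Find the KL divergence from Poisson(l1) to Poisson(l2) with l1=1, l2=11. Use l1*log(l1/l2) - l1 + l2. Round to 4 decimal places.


KL divergence for Poisson:
KL = l1*log(l1/l2) - l1 + l2.
l1 = 1, l2 = 11.
log(1/11) = -2.397895.
l1*log(l1/l2) = 1 * -2.397895 = -2.397895.
KL = -2.397895 - 1 + 11 = 7.6021

7.6021


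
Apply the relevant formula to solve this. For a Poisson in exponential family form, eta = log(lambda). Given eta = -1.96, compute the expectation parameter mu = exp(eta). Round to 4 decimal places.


Expectation parameter for Poisson exponential family:
mu = exp(eta).
eta = -1.96.
mu = exp(-1.96) = 0.1409

0.1409


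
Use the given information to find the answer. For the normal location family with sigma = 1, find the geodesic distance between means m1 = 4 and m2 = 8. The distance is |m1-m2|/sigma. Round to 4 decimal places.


On the fixed-variance normal subfamily, geodesic distance = |m1-m2|/sigma.
|4 - 8| = 4.
sigma = 1.
d = 4/1 = 4.0000

4.0000


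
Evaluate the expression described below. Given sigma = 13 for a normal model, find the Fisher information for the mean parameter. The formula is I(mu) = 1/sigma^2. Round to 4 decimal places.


The Fisher information for the mean of a normal distribution is I(mu) = 1/sigma^2.
sigma = 13, so sigma^2 = 169.
I(mu) = 1/169 = 0.0059

0.0059


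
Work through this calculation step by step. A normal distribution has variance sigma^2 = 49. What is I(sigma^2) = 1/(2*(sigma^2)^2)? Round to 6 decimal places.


Fisher information for variance: I(sigma^2) = 1/(2*sigma^4).
sigma^2 = 49, so sigma^4 = 2401.
I = 1/(2*2401) = 1/4802 = 0.000208

0.000208


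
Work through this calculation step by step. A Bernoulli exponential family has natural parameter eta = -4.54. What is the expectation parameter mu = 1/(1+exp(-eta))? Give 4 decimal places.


Dual coordinate (expectation parameter) for Bernoulli:
mu = 1/(1+exp(-eta)).
eta = -4.54.
exp(-eta) = exp(4.54) = 93.6908.
mu = 1/(1+93.6908) = 0.0106

0.0106


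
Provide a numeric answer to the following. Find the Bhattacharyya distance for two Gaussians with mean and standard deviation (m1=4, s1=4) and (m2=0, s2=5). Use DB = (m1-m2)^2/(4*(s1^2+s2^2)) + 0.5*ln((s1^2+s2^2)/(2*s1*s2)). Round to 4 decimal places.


Bhattacharyya distance between two Gaussians:
DB = (m1-m2)^2/(4*(s1^2+s2^2)) + (1/2)*ln((s1^2+s2^2)/(2*s1*s2)).
(m1-m2)^2 = (4)^2 = 16.
s1^2+s2^2 = 16 + 25 = 41.
term1 = 16/164 = 0.097561.
term2 = 0.5*ln(41/40.0) = 0.012346.
DB = 0.097561 + 0.012346 = 0.1099

0.1099


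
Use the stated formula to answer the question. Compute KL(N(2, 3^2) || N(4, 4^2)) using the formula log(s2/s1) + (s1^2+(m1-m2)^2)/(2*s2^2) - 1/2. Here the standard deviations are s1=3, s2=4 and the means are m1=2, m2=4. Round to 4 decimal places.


KL divergence between normal distributions:
KL = log(s2/s1) + (s1^2 + (m1-m2)^2)/(2*s2^2) - 1/2.
log(4/3) = 0.287682.
(3^2 + (2-4)^2)/(2*4^2) = (9 + 4)/32 = 0.40625.
KL = 0.287682 + 0.40625 - 0.5 = 0.1939

0.1939


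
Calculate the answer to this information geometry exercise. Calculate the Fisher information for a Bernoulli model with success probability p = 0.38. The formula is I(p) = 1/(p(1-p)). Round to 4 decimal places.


For Bernoulli(p), Fisher information is I(p) = 1/(p*(1-p)).
p = 0.38, 1-p = 0.62.
p*(1-p) = 0.2356.
I(p) = 1/0.2356 = 4.2445

4.2445


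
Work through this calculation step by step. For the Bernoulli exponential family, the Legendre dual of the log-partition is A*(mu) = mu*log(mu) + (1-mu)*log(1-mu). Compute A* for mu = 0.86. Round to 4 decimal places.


Legendre transform for Bernoulli:
A*(mu) = mu*log(mu) + (1-mu)*log(1-mu).
mu = 0.86, 1-mu = 0.14.
mu*log(mu) = 0.86*log(0.86) = -0.129708.
(1-mu)*log(1-mu) = 0.14*log(0.14) = -0.275256.
A* = -0.129708 + -0.275256 = -0.4050

-0.4050


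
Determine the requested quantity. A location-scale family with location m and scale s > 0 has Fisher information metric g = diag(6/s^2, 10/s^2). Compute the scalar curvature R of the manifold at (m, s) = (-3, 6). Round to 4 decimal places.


The metric has the form g = (A dm^2 + B ds^2)/s^2 with A = 6, B = 10.
Substitute u = sqrt(A/B)*m: g = B*(du^2 + ds^2)/s^2, i.e. B times the
Poincare upper half-plane metric, which has constant Gaussian curvature -1.
Scaling a 2D metric by a constant c divides the Gaussian curvature by c,
so K = -1/B = -1/(10) = -0.1000 everywhere (the point (m, s) = (-3, 6) is irrelevant:
the curvature is constant).
Scalar curvature in dimension 2: R = 2K = -2/(10) = -0.2000.

-0.2000


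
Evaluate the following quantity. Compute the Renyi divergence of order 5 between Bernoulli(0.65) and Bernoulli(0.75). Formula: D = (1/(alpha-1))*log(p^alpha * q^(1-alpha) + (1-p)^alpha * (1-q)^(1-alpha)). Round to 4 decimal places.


Renyi divergence of order alpha between Bernoulli distributions:
D = (1/(alpha-1))*log(p^alpha * q^(1-alpha) + (1-p)^alpha * (1-q)^(1-alpha)).
alpha = 5, p = 0.65, q = 0.75.
p^alpha * q^(1-alpha) = 0.65^5 * 0.75^-4 = 0.366709.
(1-p)^alpha * (1-q)^(1-alpha) = 0.35^5 * 0.25^-4 = 1.34456.
sum = 0.366709 + 1.34456 = 1.711269.
D = (1/4)*log(1.711269) = 0.1343

0.1343


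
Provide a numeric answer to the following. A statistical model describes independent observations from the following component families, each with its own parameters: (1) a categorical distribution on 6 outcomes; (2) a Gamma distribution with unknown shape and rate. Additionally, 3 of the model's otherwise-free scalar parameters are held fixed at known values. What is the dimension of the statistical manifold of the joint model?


The dimension of a statistical manifold equals the number of free
(independent) real parameters of the model. For a product of independent
blocks the parameter counts add.
- categorical on 6 outcomes (probabilities sum to 1): 6-1 = 5.
- Gamma (shape, rate): 2.
Total = 5 + 2 = 7.
3 parameter(s) fixed at known values: 7 - 3 = 4.
Dimension = 4

4


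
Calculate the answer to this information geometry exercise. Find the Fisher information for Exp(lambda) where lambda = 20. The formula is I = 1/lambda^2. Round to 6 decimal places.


Fisher information for exponential: I(lambda) = 1/lambda^2.
lambda = 20, lambda^2 = 400.
I = 1/400 = 0.002500

0.002500


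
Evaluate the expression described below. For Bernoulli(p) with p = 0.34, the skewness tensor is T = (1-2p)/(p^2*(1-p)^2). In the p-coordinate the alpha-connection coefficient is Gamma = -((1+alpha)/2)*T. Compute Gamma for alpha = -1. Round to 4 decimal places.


Skewness (Amari-Chentsov) tensor: T = (1-2p)/(p^2*(1-p)^2).
p = 0.34, 1-2p = 0.32, p^2 = 0.1156, (1-p)^2 = 0.4356.
T = 0.32/(0.1156 * 0.4356) = 6.354835.
In the p-coordinate, Gamma^(alpha) = Gamma^(0) - (alpha/2)*T with Gamma^(0) = (1/2)*g'(p) = -T/2,
so Gamma^(alpha) = -((1+alpha)/2)*T.
alpha = -1, -(1+alpha)/2 = 0.0.
Gamma = 0.0 * 6.354835 = 0.0000

0.0000


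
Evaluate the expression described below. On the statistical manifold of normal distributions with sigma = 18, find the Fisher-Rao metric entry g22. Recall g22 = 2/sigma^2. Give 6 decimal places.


For the 2-parameter normal family, the Fisher metric has:
  g11 = 1/sigma^2, g22 = 2/sigma^2.
sigma = 18, sigma^2 = 324.
g22 = 0.006173

0.006173


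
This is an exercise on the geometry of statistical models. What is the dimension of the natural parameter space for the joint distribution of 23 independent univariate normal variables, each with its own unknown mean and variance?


Exponential family dimension calculation:
Each univariate normal has two natural parameters (mu/sigma^2 and -1/(2 sigma^2)).
With 23 independent components, dim = 2 * 23 = 46.

46


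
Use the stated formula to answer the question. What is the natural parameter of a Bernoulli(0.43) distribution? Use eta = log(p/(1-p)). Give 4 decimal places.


Natural parameter for Bernoulli: eta = log(p/(1-p)).
p = 0.43, 1-p = 0.57.
p/(1-p) = 0.754386.
eta = log(0.754386) = -0.2819

-0.2819


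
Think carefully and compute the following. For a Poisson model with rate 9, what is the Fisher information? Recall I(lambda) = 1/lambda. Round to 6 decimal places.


Fisher information for Poisson: I(lambda) = 1/lambda.
lambda = 9.
I(lambda) = 1/9 = 0.111111

0.111111


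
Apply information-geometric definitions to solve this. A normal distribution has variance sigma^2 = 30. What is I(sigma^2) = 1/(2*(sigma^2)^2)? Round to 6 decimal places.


Fisher information for variance: I(sigma^2) = 1/(2*sigma^4).
sigma^2 = 30, so sigma^4 = 900.
I = 1/(2*900) = 1/1800 = 0.000556

0.000556


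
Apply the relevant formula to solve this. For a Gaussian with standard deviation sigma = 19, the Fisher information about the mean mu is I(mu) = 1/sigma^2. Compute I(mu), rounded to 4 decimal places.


The Fisher information for the mean of a normal distribution is I(mu) = 1/sigma^2.
sigma = 19, so sigma^2 = 361.
I(mu) = 1/361 = 0.0028

0.0028


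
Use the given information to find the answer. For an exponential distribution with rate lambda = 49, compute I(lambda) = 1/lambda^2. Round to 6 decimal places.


Fisher information for exponential: I(lambda) = 1/lambda^2.
lambda = 49, lambda^2 = 2401.
I = 1/2401 = 0.000416

0.000416


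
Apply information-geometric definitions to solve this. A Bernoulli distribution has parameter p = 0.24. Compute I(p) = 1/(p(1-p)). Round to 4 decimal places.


For Bernoulli(p), Fisher information is I(p) = 1/(p*(1-p)).
p = 0.24, 1-p = 0.76.
p*(1-p) = 0.1824.
I(p) = 1/0.1824 = 5.4825

5.4825


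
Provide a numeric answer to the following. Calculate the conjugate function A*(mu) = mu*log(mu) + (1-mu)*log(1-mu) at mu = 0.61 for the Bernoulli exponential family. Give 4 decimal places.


Legendre transform for Bernoulli:
A*(mu) = mu*log(mu) + (1-mu)*log(1-mu).
mu = 0.61, 1-mu = 0.39.
mu*log(mu) = 0.61*log(0.61) = -0.301521.
(1-mu)*log(1-mu) = 0.39*log(0.39) = -0.367227.
A* = -0.301521 + -0.367227 = -0.6687

-0.6687


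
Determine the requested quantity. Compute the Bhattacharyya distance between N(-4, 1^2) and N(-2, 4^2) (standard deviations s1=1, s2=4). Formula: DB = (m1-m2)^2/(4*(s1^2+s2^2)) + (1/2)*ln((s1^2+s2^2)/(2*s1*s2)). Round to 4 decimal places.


Bhattacharyya distance between two Gaussians:
DB = (m1-m2)^2/(4*(s1^2+s2^2)) + (1/2)*ln((s1^2+s2^2)/(2*s1*s2)).
(m1-m2)^2 = (-2)^2 = 4.
s1^2+s2^2 = 1 + 16 = 17.
term1 = 4/68 = 0.058824.
term2 = 0.5*ln(17/8.0) = 0.376886.
DB = 0.058824 + 0.376886 = 0.4357

0.4357


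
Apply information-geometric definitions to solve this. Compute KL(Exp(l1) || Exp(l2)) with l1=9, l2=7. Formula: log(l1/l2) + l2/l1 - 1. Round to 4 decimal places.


KL divergence for exponential family:
KL = log(l1/l2) + l2/l1 - 1.
log(9/7) = 0.251314.
7/9 = 0.777778.
KL = 0.251314 + 0.777778 - 1 = 0.0291

0.0291


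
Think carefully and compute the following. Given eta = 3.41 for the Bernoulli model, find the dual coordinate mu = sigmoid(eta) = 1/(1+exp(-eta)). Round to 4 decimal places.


Dual coordinate (expectation parameter) for Bernoulli:
mu = 1/(1+exp(-eta)).
eta = 3.41.
exp(-eta) = exp(-3.41) = 0.033041.
mu = 1/(1+0.033041) = 0.9680

0.9680


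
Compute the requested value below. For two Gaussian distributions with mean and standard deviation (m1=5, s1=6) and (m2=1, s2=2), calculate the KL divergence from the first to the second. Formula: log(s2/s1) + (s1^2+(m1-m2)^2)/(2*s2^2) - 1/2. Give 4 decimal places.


KL divergence between normal distributions:
KL = log(s2/s1) + (s1^2 + (m1-m2)^2)/(2*s2^2) - 1/2.
log(2/6) = -1.098612.
(6^2 + (5-1)^2)/(2*2^2) = (36 + 16)/8 = 6.5.
KL = -1.098612 + 6.5 - 0.5 = 4.9014

4.9014


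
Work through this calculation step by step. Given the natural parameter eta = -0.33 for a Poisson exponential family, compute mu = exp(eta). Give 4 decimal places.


Expectation parameter for Poisson exponential family:
mu = exp(eta).
eta = -0.33.
mu = exp(-0.33) = 0.7189

0.7189


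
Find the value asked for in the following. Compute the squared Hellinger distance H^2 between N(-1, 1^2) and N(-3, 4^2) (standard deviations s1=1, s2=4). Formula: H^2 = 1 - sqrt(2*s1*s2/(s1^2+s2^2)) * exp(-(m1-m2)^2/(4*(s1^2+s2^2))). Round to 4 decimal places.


Squared Hellinger distance for Gaussians:
H^2 = 1 - sqrt(2*s1*s2/(s1^2+s2^2)) * exp(-(m1-m2)^2/(4*(s1^2+s2^2))).
s1^2 = 1, s2^2 = 16, s1^2+s2^2 = 17.
sqrt(2*1*4/(17)) = 0.685994.
(m1-m2)^2 = (2)^2 = 4.
exp(-4/(4*17)) = exp(-0.058824) = 0.942873.
H^2 = 1 - 0.685994*0.942873 = 0.3532

0.3532


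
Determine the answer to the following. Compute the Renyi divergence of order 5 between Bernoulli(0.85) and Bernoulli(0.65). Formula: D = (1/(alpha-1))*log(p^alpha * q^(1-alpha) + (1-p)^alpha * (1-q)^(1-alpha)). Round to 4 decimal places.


Renyi divergence of order alpha between Bernoulli distributions:
D = (1/(alpha-1))*log(p^alpha * q^(1-alpha) + (1-p)^alpha * (1-q)^(1-alpha)).
alpha = 5, p = 0.85, q = 0.65.
p^alpha * q^(1-alpha) = 0.85^5 * 0.65^-4 = 2.485657.
(1-p)^alpha * (1-q)^(1-alpha) = 0.15^5 * 0.35^-4 = 0.00506.
sum = 2.485657 + 0.00506 = 2.490717.
D = (1/4)*log(2.490717) = 0.2281

0.2281


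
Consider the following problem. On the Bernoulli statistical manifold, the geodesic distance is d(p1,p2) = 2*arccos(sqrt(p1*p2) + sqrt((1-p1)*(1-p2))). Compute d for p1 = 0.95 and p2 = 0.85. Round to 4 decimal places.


Geodesic distance on Bernoulli manifold:
d(p1,p2) = 2*arccos(sqrt(p1*p2) + sqrt((1-p1)*(1-p2))).
sqrt(p1*p2) = sqrt(0.95*0.85) = 0.89861.
sqrt((1-p1)*(1-p2)) = sqrt(0.05*0.15) = 0.086603.
arg = 0.89861 + 0.086603 = 0.985213.
d = 2*arccos(0.985213) = 0.3444

0.3444


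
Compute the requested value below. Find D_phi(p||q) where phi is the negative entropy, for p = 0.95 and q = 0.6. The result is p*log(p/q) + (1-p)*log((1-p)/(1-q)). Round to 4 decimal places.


Bregman divergence with negative entropy generator:
D = p*log(p/q) + (1-p)*log((1-p)/(1-q)).
p = 0.95, q = 0.6.
p*log(p/q) = 0.95*log(0.95/0.6) = 0.436556.
(1-p)*log((1-p)/(1-q)) = 0.05*log(0.05/0.4) = -0.103972.
D = 0.436556 + -0.103972 = 0.3326

0.3326


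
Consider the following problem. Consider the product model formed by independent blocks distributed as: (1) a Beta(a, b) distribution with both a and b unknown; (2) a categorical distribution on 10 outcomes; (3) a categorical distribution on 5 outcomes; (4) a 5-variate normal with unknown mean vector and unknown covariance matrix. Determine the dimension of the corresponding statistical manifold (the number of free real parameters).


The dimension of a statistical manifold equals the number of free
(independent) real parameters of the model. For a product of independent
blocks the parameter counts add.
- Beta (a, b): 2.
- categorical on 10 outcomes (probabilities sum to 1): 10-1 = 9.
- categorical on 5 outcomes (probabilities sum to 1): 5-1 = 4.
- 5-variate normal: 5 (mean) + 5*6/2 = 15 (symmetric covariance) = 20.
Total = 2 + 9 + 4 + 20 = 35.
Dimension = 35

35


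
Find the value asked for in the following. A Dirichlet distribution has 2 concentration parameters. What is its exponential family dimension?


Exponential family dimension calculation:
Dirichlet with 2 components has 2 natural parameters.

2


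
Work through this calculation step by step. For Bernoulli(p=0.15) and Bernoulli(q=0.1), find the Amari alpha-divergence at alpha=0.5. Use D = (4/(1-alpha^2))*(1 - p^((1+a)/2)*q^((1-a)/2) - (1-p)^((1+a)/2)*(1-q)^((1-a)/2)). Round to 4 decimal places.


Amari alpha-divergence:
D = (4/(1-alpha^2))*(1 - p^((1+a)/2)*q^((1-a)/2) - (1-p)^((1+a)/2)*(1-q)^((1-a)/2)).
alpha = 0.5, p = 0.15, q = 0.1.
e1 = (1+alpha)/2 = 0.75, e2 = (1-alpha)/2 = 0.25.
t1 = p^e1 * q^e2 = 0.15^0.75 * 0.1^0.25 = 0.13554.
t2 = (1-p)^e1 * (1-q)^e2 = 0.85^0.75 * 0.9^0.25 = 0.862233.
4/(1-alpha^2) = 5.333333.
D = 5.333333*(1 - 0.13554 - 0.862233) = 0.0119

0.0119


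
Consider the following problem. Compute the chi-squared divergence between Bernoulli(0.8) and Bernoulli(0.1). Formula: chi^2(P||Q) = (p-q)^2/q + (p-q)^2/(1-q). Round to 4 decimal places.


Chi-squared divergence between Bernoulli distributions:
chi^2 = (p-q)^2/q + (p-q)^2/(1-q).
p = 0.8, q = 0.1, p-q = 0.7.
(p-q)^2 = 0.49.
term1 = 0.49/0.1 = 4.9.
term2 = 0.49/0.9 = 0.544444.
chi^2 = 4.9 + 0.544444 = 5.4444

5.4444


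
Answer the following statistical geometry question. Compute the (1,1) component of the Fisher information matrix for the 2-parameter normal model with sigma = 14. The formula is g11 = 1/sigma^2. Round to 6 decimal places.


For the 2-parameter normal family, the Fisher metric has:
  g11 = 1/sigma^2, g22 = 2/sigma^2.
sigma = 14, sigma^2 = 196.
g11 = 0.005102

0.005102


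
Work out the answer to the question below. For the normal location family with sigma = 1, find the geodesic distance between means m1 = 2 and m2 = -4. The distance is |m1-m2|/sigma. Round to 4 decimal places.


On the fixed-variance normal subfamily, geodesic distance = |m1-m2|/sigma.
|2 - -4| = 6.
sigma = 1.
d = 6/1 = 6.0000

6.0000


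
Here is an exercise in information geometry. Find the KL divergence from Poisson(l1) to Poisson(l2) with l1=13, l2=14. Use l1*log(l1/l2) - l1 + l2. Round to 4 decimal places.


KL divergence for Poisson:
KL = l1*log(l1/l2) - l1 + l2.
l1 = 13, l2 = 14.
log(13/14) = -0.074108.
l1*log(l1/l2) = 13 * -0.074108 = -0.963404.
KL = -0.963404 - 13 + 14 = 0.0366

0.0366
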